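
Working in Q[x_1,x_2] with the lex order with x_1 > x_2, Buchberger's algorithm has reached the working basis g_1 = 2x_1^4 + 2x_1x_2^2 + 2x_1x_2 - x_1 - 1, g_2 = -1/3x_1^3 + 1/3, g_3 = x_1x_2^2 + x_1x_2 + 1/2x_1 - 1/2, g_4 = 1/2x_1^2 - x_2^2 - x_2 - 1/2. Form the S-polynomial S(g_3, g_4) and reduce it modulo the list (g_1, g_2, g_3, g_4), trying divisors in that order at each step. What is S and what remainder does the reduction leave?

S(g_3, g_4) = x_1^2x_2 + 1/2x_1^2 - 1/2x_1 + 2x_2^4 + 2x_2^3 + x_2^2; remainder on division = -1/2x_1 + 2x_2^4 + 4x_2^3 + 4x_2^2 + 2x_2 + 1/2.

lcm(LM(g_3), LM(g_4)) = x_1^2x_2^2.
S = (lcm/LT(g_3))·g_3 − (lcm/LT(g_4))·g_4 = x_1^2x_2 + 1/2x_1^2 - 1/2x_1 + 2x_2^4 + 2x_2^3 + x_2^2.
Reduce S modulo (g_1, g_2, g_3, g_4) in that order:
  leading term x_1^2x_2: subtract (2x_2)·g_4 from x_1^2x_2 + 1/2x_1^2 - 1/2x_1 + 2x_2^4 + 2x_2^3 + x_2^2 → 1/2x_1^2 - 1/2x_1 + 2x_2^4 + 4x_2^3 + 3x_2^2 + x_2
  leading term x_1^2: subtract (1)·g_4 from 1/2x_1^2 - 1/2x_1 + 2x_2^4 + 4x_2^3 + 3x_2^2 + x_2 → -1/2x_1 + 2x_2^4 + 4x_2^3 + 4x_2^2 + 2x_2 + 1/2
  leading term x_1: no divisor's leading term divides it; move -1/2x_1 to the remainder.
  leading term x_2^4: no divisor's leading term divides it; move 2x_2^4 to the remainder.
  leading term x_2^3: no divisor's leading term divides it; move 4x_2^3 to the remainder.
  leading term x_2^2: no divisor's leading term divides it; move 4x_2^2 to the remainder.
  leading term x_2: no divisor's leading term divides it; move 2x_2 to the remainder.
  leading term 1: no divisor's leading term divides it; move 1/2 to the remainder.
The remainder -1/2x_1 + 2x_2^4 + 4x_2^3 + 4x_2^2 + 2x_2 + 1/2 is nonzero, so it would be added as the next basis element.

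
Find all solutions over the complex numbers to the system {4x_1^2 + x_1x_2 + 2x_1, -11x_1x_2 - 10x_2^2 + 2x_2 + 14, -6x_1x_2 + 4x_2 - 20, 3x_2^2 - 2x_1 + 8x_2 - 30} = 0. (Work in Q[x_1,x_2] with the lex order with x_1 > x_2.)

{(-1, 2)}

Compute a lex Gröbner basis by Buchberger's algorithm.
f_1 = 4x_1^2 + x_1x_2 + 2x_1, LT = x_1^2.
f_2 = -11x_1x_2 - 10x_2^2 + 2x_2 + 14, LT = x_1x_2.
f_3 = -6x_1x_2 + 4x_2 - 20, LT = x_1x_2.
f_4 = -2x_1 + 3x_2^2 + 8x_2 - 30, LT = x_1.

S(f_1,f_2): lcm = x_1^2x_2. S = -29/44x_1x_2^2 + 15/22x_1x_2 + 14/11x_1.
  leading term x_1x_2^2: subtract (29/484x_2)·f_2 from -29/44x_1x_2^2 + 15/22x_1x_2 + 14/11x_1 → 15/22x_1x_2 + 14/11x_1 + 145/242x_2^3 - 29/242x_2^2 - 203/242x_2
  leading term x_1x_2: subtract (-15/242)·f_2 from 15/22x_1x_2 + 14/11x_1 + 145/242x_2^3 - 29/242x_2^2 - 203/242x_2 → 14/11x_1 + 145/242x_2^3 - 179/242x_2^2 - 173/242x_2 + 105/121
  leading term x_1: subtract (-7/11)·f_4 from 14/11x_1 + 145/242x_2^3 - 179/242x_2^2 - 173/242x_2 + 105/121 → 145/242x_2^3 + 283/242x_2^2 + 1059/242x_2 - 2205/121
  leading term x_2^3: no divisor's leading term divides it; move 145/242x_2^3 to the remainder.
  leading term x_2^2: no divisor's leading term divides it; move 283/242x_2^2 to the remainder.
  leading term x_2: no divisor's leading term divides it; move 1059/242x_2 to the remainder.
  leading term 1: no divisor's leading term divides it; move -2205/121 to the remainder.
  remainder 145/242x_2^3 + 283/242x_2^2 + 1059/242x_2 - 2205/121 ≠ 0; add h_5 = 145/242x_2^3 + 283/242x_2^2 + 1059/242x_2 - 2205/121 to the basis.

S(f_1,f_3): lcm = x_1^2x_2. S = 1/4x_1x_2^2 + 7/6x_1x_2 - 10/3x_1.
  leading term x_1x_2^2: subtract (-1/44x_2)·f_2 from 1/4x_1x_2^2 + 7/6x_1x_2 - 10/3x_1 → 7/6x_1x_2 - 10/3x_1 - 5/22x_2^3 + 1/22x_2^2 + 7/22x_2
  leading term x_1x_2: subtract (-7/66)·f_2 from 7/6x_1x_2 - 10/3x_1 - 5/22x_2^3 + 1/22x_2^2 + 7/22x_2 → -10/3x_1 - 5/22x_2^3 - 67/66x_2^2 + 35/66x_2 + 49/33
  leading term x_1: subtract (5/3)·f_4 from -10/3x_1 - 5/22x_2^3 - 67/66x_2^2 + 35/66x_2 + 49/33 → -5/22x_2^3 - 397/66x_2^2 - 845/66x_2 + 1699/33
  leading term x_2^3: subtract (-11/29)·h_5 from -5/22x_2^3 - 397/66x_2^2 - 845/66x_2 + 1699/33 → -5332/957x_2^2 - 10664/957x_2 + 42656/957
  leading term x_2^2: no divisor's leading term divides it; move -5332/957x_2^2 to the remainder.
  leading term x_2: no divisor's leading term divides it; move -10664/957x_2 to the remainder.
  leading term 1: no divisor's leading term divides it; move 42656/957 to the remainder.
  remainder -5332/957x_2^2 - 10664/957x_2 + 42656/957 ≠ 0; add h_6 = -5332/957x_2^2 - 10664/957x_2 + 42656/957 to the basis.

S(f_2,f_3): lcm = x_1x_2. S = 10/11x_2^2 + 16/33x_2 - 152/33.
  leading term x_2^2: subtract (-435/2666)·h_6 from 10/11x_2^2 + 16/33x_2 - 152/33 → -4/3x_2 + 8/3
  leading term x_2: no divisor's leading term divides it; move -4/3x_2 to the remainder.
  leading term 1: no divisor's leading term divides it; move 8/3 to the remainder.
  remainder -4/3x_2 + 8/3 ≠ 0; add h_7 = -4/3x_2 + 8/3 to the basis.

The other S-polynomials (S(f_1,f_4), S(f_2,f_4), S(f_3,f_4), S(f_1,h_5), S(f_2,h_5), S(f_3,h_5), S(f_4,h_5), S(f_1,h_6), S(f_2,h_6), S(f_3,h_6), S(f_4,h_6), S(h_5,h_6), S(f_1,h_7), S(f_2,h_7), S(f_3,h_7), S(f_4,h_7), S(h_5,h_7), S(h_6,h_7)) all reduce to 0 modulo the current basis, so we have a Gröbner basis.
Inter-reduce: drop elements whose leading term is divisible by another's, tail-reduce, and make monic.
Reduced Gröbner basis: {x_1 + 1, x_2 - 2}.

Elimination: the polynomial x_2 - 2 lies in the elimination ideal for x_2, so x_2 ∈ {2}. For each such x_2, the remaining basis elements (now univariate) give the rest of the solution.
  x_2 = 2: the earlier basis element becomes x_1 + 1 = 0, giving x_1 = -1 — point (-1, 2).
Each listed point satisfies every original equation (direct substitution).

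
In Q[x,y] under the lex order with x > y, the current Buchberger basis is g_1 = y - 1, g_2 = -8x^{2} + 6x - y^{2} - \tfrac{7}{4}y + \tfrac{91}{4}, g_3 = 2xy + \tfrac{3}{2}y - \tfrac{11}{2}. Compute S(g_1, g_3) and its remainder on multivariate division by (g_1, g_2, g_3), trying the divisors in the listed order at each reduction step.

lcm(LM(g_1), LM(g_3)) = xy.
S = (lcm/LT(g_1))·g_1 − (lcm/LT(g_3))·g_3 = -x - \tfrac{3}{4}y + \tfrac{11}{4}.
Reduce S modulo (g_1, g_2, g_3) in that order:
  leading term x: no divisor's leading term divides it; move -x to the remainder.
  leading term y: subtract (-\tfrac{3}{4})·g_1 from -\tfrac{3}{4}y + \tfrac{11}{4} → 2
  leading term 1: no divisor's leading term divides it; move 2 to the remainder.
The remainder -x + 2 is nonzero, so it would be added as the next basis element.

S(g_1, g_3) = -x - \tfrac{3}{4}y + \tfrac{11}{4}; remainder on division = -x + 2.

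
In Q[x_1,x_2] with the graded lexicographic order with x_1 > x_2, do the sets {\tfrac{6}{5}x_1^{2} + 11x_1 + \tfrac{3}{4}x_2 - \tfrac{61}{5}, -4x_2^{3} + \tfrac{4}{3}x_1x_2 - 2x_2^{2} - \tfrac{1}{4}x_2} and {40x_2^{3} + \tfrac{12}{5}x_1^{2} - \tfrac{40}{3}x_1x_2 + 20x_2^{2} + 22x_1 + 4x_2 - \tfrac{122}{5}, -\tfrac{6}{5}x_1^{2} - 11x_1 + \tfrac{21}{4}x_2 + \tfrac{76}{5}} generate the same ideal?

Equality of ideals is decidable: compute both reduced Gröbner bases (unique for the ordering) and check whether they agree.
Buchberger on the first generating set:
f_1 = \tfrac{6}{5}x_1^{2} + 11x_1 + \tfrac{3}{4}x_2 - \tfrac{61}{5}, LT = x_1^{2}.
f_2 = -4x_2^{3} + \tfrac{4}{3}x_1x_2 - 2x_2^{2} - \tfrac{1}{4}x_2, LT = x_2^{3}.

The S-polynomials (S(f_1,f_2)) all reduce to 0 modulo the current basis, so we have a Gröbner basis.
Inter-reduce: drop elements whose leading term is divisible by another's, tail-reduce, and make monic.
Reduced Gröbner basis: {x_2^{3} - \tfrac{1}{3}x_1x_2 + \tfrac{1}{2}x_2^{2} + \tfrac{1}{16}x_2, x_1^{2} + \tfrac{55}{6}x_1 + \tfrac{5}{8}x_2 - \tfrac{61}{6}}.

Buchberger on the second generating set:
h_1 = 40x_2^{3} + \tfrac{12}{5}x_1^{2} - \tfrac{40}{3}x_1x_2 + 20x_2^{2} + 22x_1 + 4x_2 - \tfrac{122}{5}, LT = x_2^{3}.
h_2 = -\tfrac{6}{5}x_1^{2} - 11x_1 + \tfrac{21}{4}x_2 + \tfrac{76}{5}, LT = x_1^{2}.

The S-polynomials (S(h_1,h_2)) all reduce to 0 modulo the current basis, so we have a Gröbner basis.
Inter-reduce: drop elements whose leading term is divisible by another's, tail-reduce, and make monic.
Reduced Gröbner basis: {x_2^{3} - \tfrac{1}{3}x_1x_2 + \tfrac{1}{2}x_2^{2} + \tfrac{29}{80}x_2 + \tfrac{3}{20}, x_1^{2} + \tfrac{55}{6}x_1 - \tfrac{35}{8}x_2 - \tfrac{38}{3}}.

These differ, so the ideals are not equal.

No, the ideals differ.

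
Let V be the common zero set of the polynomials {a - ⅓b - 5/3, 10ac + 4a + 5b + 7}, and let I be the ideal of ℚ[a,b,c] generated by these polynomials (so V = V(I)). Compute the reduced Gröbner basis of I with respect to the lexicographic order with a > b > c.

G = {a - ⅓b - 5/3, bc + 19/10b + 5c + 41/10}

f_1 = a - ⅓b - 5/3, LT = a.
f_2 = 10ac + 4a + 5b + 7, LT = ac.

S(f_1,f_2): lcm = ac. S = -⅖a - ⅓bc - ½b - 5/3c - 7/10.
  reduce S modulo (f_1, f_2):
  remainder -⅓bc - 19/30b - 5/3c - 41/30 ≠ 0; add g_3 = -⅓bc - 19/30b - 5/3c - 41/30 to the basis.

The other S-polynomials (S(f_1,g_3), S(f_2,g_3)) all reduce to 0 modulo the current basis, so we have a Gröbner basis.
Inter-reduce: drop elements whose leading term is divisible by another's, tail-reduce, and make monic.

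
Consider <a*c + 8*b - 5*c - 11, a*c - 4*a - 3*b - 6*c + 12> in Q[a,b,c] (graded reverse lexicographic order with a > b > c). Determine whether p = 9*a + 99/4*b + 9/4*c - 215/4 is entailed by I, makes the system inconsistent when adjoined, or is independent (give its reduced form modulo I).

Adjoining 9*a + 99/4*b + 9/4*c - 215/4 makes the ideal the whole ring: the system is inconsistent.

First compute the reduced Gröbner basis of I by Buchberger's algorithm.
f_1 = a*c + 8*b - 5*c - 11, LT = a*c.
f_2 = a*c - 4*a - 3*b - 6*c + 12, LT = a*c.

S(f_1,f_2): lcm = a*c. S = 4*a + 11*b + c - 23.
  leading term a: no divisor's leading term divides it; move 4*a to the remainder.
  leading term b: no divisor's leading term divides it; move 11*b to the remainder.
  leading term c: no divisor's leading term divides it; move c to the remainder.
  leading term 1: no divisor's leading term divides it; move -23 to the remainder.
  remainder 4*a + 11*b + c - 23 ≠ 0; add h_3 = 4*a + 11*b + c - 23 to the basis.

S(f_1,h_3): lcm = a*c. S = -11/4*b*c - 1/4*c**2 + 8*b + 3/4*c - 11.
  leading term b*c: no divisor's leading term divides it; move -11/4*b*c to the remainder.
  leading term c**2: no divisor's leading term divides it; move -1/4*c**2 to the remainder.
  leading term b: no divisor's leading term divides it; move 8*b to the remainder.
  leading term c: no divisor's leading term divides it; move 3/4*c to the remainder.
  leading term 1: no divisor's leading term divides it; move -11 to the remainder.
  remainder -11/4*b*c - 1/4*c**2 + 8*b + 3/4*c - 11 ≠ 0; add h_4 = -11/4*b*c - 1/4*c**2 + 8*b + 3/4*c - 11 to the basis.

The other S-polynomials (S(f_2,h_3), S(f_1,h_4), S(f_2,h_4), S(h_3,h_4)) all reduce to 0 modulo the current basis, so we have a Gröbner basis.
Inter-reduce: drop elements whose leading term is divisible by another's, tail-reduce, and make monic.
Reduced Gröbner basis: {b*c + 1/11*c**2 - 32/11*b - 3/11*c + 4, a + 11/4*b + 1/4*c - 23/4}.
Label its elements g_1 = b*c + 1/11*c**2 - 32/11*b - 3/11*c + 4, g_2 = a + 11/4*b + 1/4*c - 23/4.

Reduce p = 9*a + 99/4*b + 9/4*c - 215/4 modulo G:
  leading term a: subtract (9)·g_2 from 9*a + 99/4*b + 9/4*c - 215/4 → -2
  leading term 1: no divisor's leading term divides it; move -2 to the remainder.
  normal form = -2.
The normal form is nonzero, so p ∉ I. Since p minus its normal form lies in I, I + (p) = I + (r) where r = -2; decide whether this ideal is the whole ring.
Here r = -2 is a nonzero constant, hence a unit: 1 ∈ I + (p), the Gröbner basis of I + (p) is {1}, and the enlarged system has no common solution — adjoining p is inconsistent.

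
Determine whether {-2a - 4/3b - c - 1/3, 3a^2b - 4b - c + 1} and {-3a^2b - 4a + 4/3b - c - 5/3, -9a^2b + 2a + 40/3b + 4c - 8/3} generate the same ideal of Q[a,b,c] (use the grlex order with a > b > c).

Since reduced Gröbner bases are canonical representatives of ideals under a given ordering, it suffices to compute and compare them.
Buchberger on the first generating set:
f_1 = -2a - 4/3b - c - 1/3, LT = a.
f_2 = 3a^2b - 4b - c + 1, LT = a^2b.

S(f_1,f_2): lcm = a^2b. S = 2/3ab^2 + 1/2abc + 1/6ab + 4/3b + 1/3c - 1/3.
  leading term ab^2: subtract (-1/3b^2)·f_1 from 2/3ab^2 + 1/2abc + 1/6ab + 4/3b + 1/3c - 1/3 → 1/2abc - 4/9b^3 - 1/3b^2c + 1/6ab - 1/9b^2 + 4/3b + 1/3c - 1/3
  leading term abc: subtract (-1/4bc)·f_1 from 1/2abc - 4/9b^3 - 1/3b^2c + 1/6ab - 1/9b^2 + 4/3b + 1/3c - 1/3 → -4/9b^3 - 2/3b^2c - 1/4bc^2 + 1/6ab - 1/9b^2 - 1/12bc + 4/3b + 1/3c - 1/3
  leading term b^3: no divisor's leading term divides it; move -4/9b^3 to the remainder.
  leading term b^2c: no divisor's leading term divides it; move -2/3b^2c to the remainder.
  leading term bc^2: no divisor's leading term divides it; move -1/4bc^2 to the remainder.
  leading term ab: subtract (-1/12b)·f_1 from 1/6ab - 1/9b^2 - 1/12bc + 4/3b + 1/3c - 1/3 → -2/9b^2 - 1/6bc + 47/36b + 1/3c - 1/3
  leading term b^2: no divisor's leading term divides it; move -2/9b^2 to the remainder.
  leading term bc: no divisor's leading term divides it; move -1/6bc to the remainder.
  leading term b: no divisor's leading term divides it; move 47/36b to the remainder.
  leading term c: no divisor's leading term divides it; move 1/3c to the remainder.
  leading term 1: no divisor's leading term divides it; move -1/3 to the remainder.
  remainder -4/9b^3 - 2/3b^2c - 1/4bc^2 - 2/9b^2 - 1/6bc + 47/36b + 1/3c - 1/3 ≠ 0; add g_3 = -4/9b^3 - 2/3b^2c - 1/4bc^2 - 2/9b^2 - 1/6bc + 47/36b + 1/3c - 1/3 to the basis.

The other S-polynomials (S(f_1,g_3), S(f_2,g_3)) all reduce to 0 modulo the current basis, so we have a Gröbner basis.
Inter-reduce: drop elements whose leading term is divisible by another's, tail-reduce, and make monic.
Reduced Gröbner basis: {b^3 + 3/2b^2c + 9/16bc^2 + 1/2b^2 + 3/8bc - 47/16b - 3/4c + 3/4, a + 2/3b + 1/2c + 1/6}.

Buchberger on the second generating set:
h_1 = -3a^2b - 4a + 4/3b - c - 5/3, LT = a^2b.
h_2 = -9a^2b + 2a + 40/3b + 4c - 8/3, LT = a^2b.

S(h_1,h_2): lcm = a^2b. S = 14/9a + 28/27b + 7/9c + 7/27.
  leading term a: no divisor's leading term divides it; move 14/9a to the remainder.
  leading term b: no divisor's leading term divides it; move 28/27b to the remainder.
  leading term c: no divisor's leading term divides it; move 7/9c to the remainder.
  leading term 1: no divisor's leading term divides it; move 7/27 to the remainder.
  remainder 14/9a + 28/27b + 7/9c + 7/27 ≠ 0; add k_3 = 14/9a + 28/27b + 7/9c + 7/27 to the basis.

S(h_1,k_3): lcm = a^2b. S = -2/3ab^2 - 1/2abc - 1/6ab + 4/3a - 4/9b + 1/3c + 5/9.
  leading term ab^2: subtract (-3/7b^2)·k_3 from -2/3ab^2 - 1/2abc - 1/6ab + 4/3a - 4/9b + 1/3c + 5/9 → -1/2abc + 4/9b^3 + 1/3b^2c - 1/6ab + 1/9b^2 + 4/3a - 4/9b + 1/3c + 5/9
  leading term abc: subtract (-9/28bc)·k_3 from -1/2abc + 4/9b^3 + 1/3b^2c - 1/6ab + 1/9b^2 + 4/3a - 4/9b + 1/3c + 5/9 → 4/9b^3 + 2/3b^2c + 1/4bc^2 - 1/6ab + 1/9b^2 + 1/12bc + 4/3a - 4/9b + 1/3c + 5/9
  leading term b^3: no divisor's leading term divides it; move 4/9b^3 to the remainder.
  leading term b^2c: no divisor's leading term divides it; move 2/3b^2c to the remainder.
  leading term bc^2: no divisor's leading term divides it; move 1/4bc^2 to the remainder.
  leading term ab: subtract (-3/28b)·k_3 from -1/6ab + 1/9b^2 + 1/12bc + 4/3a - 4/9b + 1/3c + 5/9 → 2/9b^2 + 1/6bc + 4/3a - 5/12b + 1/3c + 5/9
  leading term b^2: no divisor's leading term divides it; move 2/9b^2 to the remainder.
  leading term bc: no divisor's leading term divides it; move 1/6bc to the remainder.
  leading term a: subtract (6/7)·k_3 from 4/3a - 5/12b + 1/3c + 5/9 → -47/36b - 1/3c + 1/3
  leading term b: no divisor's leading term divides it; move -47/36b to the remainder.
  leading term c: no divisor's leading term divides it; move -1/3c to the remainder.
  leading term 1: no divisor's leading term divides it; move 1/3 to the remainder.
  remainder 4/9b^3 + 2/3b^2c + 1/4bc^2 + 2/9b^2 + 1/6bc - 47/36b - 1/3c + 1/3 ≠ 0; add k_4 = 4/9b^3 + 2/3b^2c + 1/4bc^2 + 2/9b^2 + 1/6bc - 47/36b - 1/3c + 1/3 to the basis.

The other S-polynomials (S(h_2,k_3), S(h_1,k_4), S(h_2,k_4), S(k_3,k_4)) all reduce to 0 modulo the current basis, so we have a Gröbner basis.
Inter-reduce: drop elements whose leading term is divisible by another's, tail-reduce, and make monic.
Reduced Gröbner basis: {b^3 + 3/2b^2c + 9/16bc^2 + 1/2b^2 + 3/8bc - 47/16b - 3/4c + 3/4, a + 2/3b + 1/2c + 1/6}.

Same reduced basis, so the two generating sets span the same ideal.

Yes, the ideals are equal.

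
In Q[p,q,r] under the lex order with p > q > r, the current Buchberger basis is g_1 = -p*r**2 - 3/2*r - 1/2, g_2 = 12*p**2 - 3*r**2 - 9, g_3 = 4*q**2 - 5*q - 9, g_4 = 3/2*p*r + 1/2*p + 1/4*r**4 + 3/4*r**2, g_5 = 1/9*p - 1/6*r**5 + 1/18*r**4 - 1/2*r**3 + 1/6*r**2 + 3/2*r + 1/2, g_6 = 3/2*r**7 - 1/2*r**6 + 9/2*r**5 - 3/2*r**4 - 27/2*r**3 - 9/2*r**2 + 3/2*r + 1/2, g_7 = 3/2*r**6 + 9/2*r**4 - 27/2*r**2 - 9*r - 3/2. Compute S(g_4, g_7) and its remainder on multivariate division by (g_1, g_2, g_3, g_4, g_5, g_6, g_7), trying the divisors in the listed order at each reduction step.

lcm(LM(g_4), LM(g_7)) = p*r**6.
S = (lcm/LT(g_4))·g_4 − (lcm/LT(g_7))·g_7 = 1/3*p*r**5 - 3*p*r**4 + 9*p*r**2 + 6*p*r + p + 1/6*r**9 + 1/2*r**7.
Reduce S modulo (g_1, g_2, g_3, g_4, g_5, g_6, g_7) in that order:
  leading term p*r**5: subtract (-1/3*r**3)·g_1 from 1/3*p*r**5 - 3*p*r**4 + 9*p*r**2 + 6*p*r + p + 1/6*r**9 + 1/2*r**7 → -3*p*r**4 + 9*p*r**2 + 6*p*r + p + 1/6*r**9 + 1/2*r**7 - 1/2*r**4 - 1/6*r**3
  leading term p*r**4: subtract (3*r**2)·g_1 from -3*p*r**4 + 9*p*r**2 + 6*p*r + p + 1/6*r**9 + 1/2*r**7 - 1/2*r**4 - 1/6*r**3 → 9*p*r**2 + 6*p*r + p + 1/6*r**9 + 1/2*r**7 - 1/2*r**4 + 13/3*r**3 + 3/2*r**2
  leading term p*r**2: subtract (-9)·g_1 from 9*p*r**2 + 6*p*r + p + 1/6*r**9 + 1/2*r**7 - 1/2*r**4 + 13/3*r**3 + 3/2*r**2 → 6*p*r + p + 1/6*r**9 + 1/2*r**7 - 1/2*r**4 + 13/3*r**3 + 3/2*r**2 - 27/2*r - 9/2
  leading term p*r: subtract (4)·g_4 from 6*p*r + p + 1/6*r**9 + 1/2*r**7 - 1/2*r**4 + 13/3*r**3 + 3/2*r**2 - 27/2*r - 9/2 → -p + 1/6*r**9 + 1/2*r**7 - 3/2*r**4 + 13/3*r**3 - 3/2*r**2 - 27/2*r - 9/2
  leading term p: subtract (-9)·g_5 from -p + 1/6*r**9 + 1/2*r**7 - 3/2*r**4 + 13/3*r**3 - 3/2*r**2 - 27/2*r - 9/2 → 1/6*r**9 + 1/2*r**7 - 3/2*r**5 - r**4 - 1/6*r**3
  leading term r**9: subtract (1/9*r**2)·g_6 from 1/6*r**9 + 1/2*r**7 - 3/2*r**5 - r**4 - 1/6*r**3 → 1/18*r**8 + 1/6*r**6 - 1/2*r**4 - 1/3*r**3 - 1/18*r**2
  leading term r**8: subtract (1/27*r)·g_6 from 1/18*r**8 + 1/6*r**6 - 1/2*r**4 - 1/3*r**3 - 1/18*r**2 → 1/54*r**7 + 1/18*r**5 - 1/6*r**3 - 1/9*r**2 - 1/54*r
  leading term r**7: subtract (1/81)·g_6 from 1/54*r**7 + 1/18*r**5 - 1/6*r**3 - 1/9*r**2 - 1/54*r → 1/162*r**6 + 1/54*r**4 - 1/18*r**2 - 1/27*r - 1/162
  leading term r**6: subtract (1/243)·g_7 from 1/162*r**6 + 1/54*r**4 - 1/18*r**2 - 1/27*r - 1/162 → 0
The remainder is 0, so this S-polynomial contributes no new basis element.

S(g_4, g_7) = 1/3*p*r**5 - 3*p*r**4 + 9*p*r**2 + 6*p*r + p + 1/6*r**9 + 1/2*r**7; remainder on division = 0.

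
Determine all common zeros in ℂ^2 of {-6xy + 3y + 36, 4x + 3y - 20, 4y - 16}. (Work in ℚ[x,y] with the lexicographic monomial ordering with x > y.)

Compute a lex Gröbner basis by Buchberger's algorithm.
f_1 = -6xy + 3y + 36, LT = xy.
f_2 = 4x + 3y - 20, LT = x.
f_3 = 4y - 16, LT = y.

S(f_1,f_2): lcm = xy. S = -¾y² + 9/2y - 6.
  leading term y²: subtract (-3/16y)·f_3 from -¾y² + 9/2y - 6 → 3/2y - 6
  leading term y: subtract (⅜)·f_3 from 3/2y - 6 → 0
  remainder 0.

S(f_1,f_3): lcm = xy. S = 4x - ½y - 6.
  leading term x: subtract (1)·f_2 from 4x - ½y - 6 → -7/2y + 14
  leading term y: subtract (-⅞)·f_3 from -7/2y + 14 → 0
  remainder 0.

S(f_2,f_3): leading monomials are coprime, so the S-polynomial reduces to 0 (Buchberger's first criterion).
Every S-polynomial of the final basis reduces to 0, so we have a Gröbner basis.
Inter-reduce: drop elements whose leading term is divisible by another's, tail-reduce, and make monic.
Reduced Gröbner basis: {x - 2, y - 4}.

Elimination: the polynomial y - 4 lies in the elimination ideal for y, so y ∈ {4}. For each such y, the remaining basis elements (now univariate) give the rest of the solution.
  y = 4: the earlier basis element becomes x - 2 = 0, giving x = 2 — point (2, 4).
Check: every point annihilates each of the original generators.
This is the nonlinear analogue of row-reducing a linear system.

{(2, 4)}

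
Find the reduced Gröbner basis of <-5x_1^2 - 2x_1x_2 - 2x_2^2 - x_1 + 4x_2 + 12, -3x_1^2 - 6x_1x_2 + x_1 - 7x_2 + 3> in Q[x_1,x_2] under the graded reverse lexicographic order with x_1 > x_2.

The reduced Gröbner basis is the canonical form of the ideal for this ordering.

f_1 = -5x_1^2 - 2x_1x_2 - 2x_2^2 - x_1 + 4x_2 + 12, LT = x_1^2.
f_2 = -3x_1^2 - 6x_1x_2 + x_1 - 7x_2 + 3, LT = x_1^2.

S(f_1,f_2): lcm = x_1^2. S = -8/5x_1x_2 + 2/5x_2^2 + 8/15x_1 - 47/15x_2 - 7/5.
  leading term x_1x_2: no divisor's leading term divides it; move -8/5x_1x_2 to the remainder.
  leading term x_2^2: no divisor's leading term divides it; move 2/5x_2^2 to the remainder.
  leading term x_1: no divisor's leading term divides it; move 8/15x_1 to the remainder.
  leading term x_2: no divisor's leading term divides it; move -47/15x_2 to the remainder.
  leading term 1: no divisor's leading term divides it; move -7/5 to the remainder.
  remainder -8/5x_1x_2 + 2/5x_2^2 + 8/15x_1 - 47/15x_2 - 7/5 ≠ 0; add g_3 = -8/5x_1x_2 + 2/5x_2^2 + 8/15x_1 - 47/15x_2 - 7/5 to the basis.

S(f_1,g_3): lcm = x_1^2x_2. S = 13/20x_1x_2^2 + 2/5x_2^3 + 1/3x_1^2 - 211/120x_1x_2 - 4/5x_2^2 - 7/8x_1 - 12/5x_2.
  leading term x_1x_2^2: subtract (-13/32x_2)·g_3 from 13/20x_1x_2^2 + 2/5x_2^3 + 1/3x_1^2 - 211/120x_1x_2 - 4/5x_2^2 - 7/8x_1 - 12/5x_2 → 9/16x_2^3 + 1/3x_1^2 - 37/24x_1x_2 - 199/96x_2^2 - 7/8x_1 - 95/32x_2
  leading term x_2^3: no divisor's leading term divides it; move 9/16x_2^3 to the remainder.
  leading term x_1^2: subtract (-1/15)·f_1 from 1/3x_1^2 - 37/24x_1x_2 - 199/96x_2^2 - 7/8x_1 - 95/32x_2 → -67/40x_1x_2 - 353/160x_2^2 - 113/120x_1 - 1297/480x_2 + 4/5
  leading term x_1x_2: subtract (67/64)·g_3 from -67/40x_1x_2 - 353/160x_2^2 - 113/120x_1 - 1297/480x_2 + 4/5 → -21/8x_2^2 - 3/2x_1 + 37/64x_2 + 145/64
  leading term x_2^2: no divisor's leading term divides it; move -21/8x_2^2 to the remainder.
  leading term x_1: no divisor's leading term divides it; move -3/2x_1 to the remainder.
  leading term x_2: no divisor's leading term divides it; move 37/64x_2 to the remainder.
  leading term 1: no divisor's leading term divides it; move 145/64 to the remainder.
  remainder 9/16x_2^3 - 21/8x_2^2 - 3/2x_1 + 37/64x_2 + 145/64 ≠ 0; add g_4 = 9/16x_2^3 - 21/8x_2^2 - 3/2x_1 + 37/64x_2 + 145/64 to the basis.

The other S-polynomials (S(f_2,g_3), S(f_1,g_4), S(f_2,g_4), S(g_3,g_4)) all reduce to 0 modulo the current basis, so we have a Gröbner basis.
Inter-reduce: drop elements whose leading term is divisible by another's, tail-reduce, and make monic.

G = {x_2^3 - 14/3x_2^2 - 8/3x_1 + 37/36x_2 + 145/36, x_1^2 + 1/2x_2^2 + 1/3x_1 - 19/12x_2 - 11/4, x_1x_2 - 1/4x_2^2 - 1/3x_1 + 47/24x_2 + 7/8}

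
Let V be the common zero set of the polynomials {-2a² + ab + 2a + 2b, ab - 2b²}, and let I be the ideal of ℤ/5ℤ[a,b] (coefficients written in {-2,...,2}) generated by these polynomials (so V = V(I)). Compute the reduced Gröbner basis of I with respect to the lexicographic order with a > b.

G = {a² - a - b² - b, ab - 2b², b³ - b²}

Buchberger's algorithm terminates because the ascending chain of leading-term ideals stabilizes.

f_1 = -2a² + ab + 2a + 2b, LT = a².
f_2 = ab - 2b², LT = ab.

S(f_1,f_2): lcm = a²b. S = -ab² - ab - b².
  leading term ab²: subtract (-b)·f_2 from -ab² - ab - b² → -ab - 2b³ - b²
  leading term ab: subtract (-1)·f_2 from -ab - 2b³ - b² → -2b³ + 2b²
  leading term b³: no divisor's leading term divides it; move -2b³ to the remainder.
  leading term b²: no divisor's leading term divides it; move 2b² to the remainder.
  remainder -2b³ + 2b² ≠ 0; add g_3 = -2b³ + 2b² to the basis.

The other S-polynomials (S(f_1,g_3), S(f_2,g_3)) all reduce to 0 modulo the current basis, so we have a Gröbner basis.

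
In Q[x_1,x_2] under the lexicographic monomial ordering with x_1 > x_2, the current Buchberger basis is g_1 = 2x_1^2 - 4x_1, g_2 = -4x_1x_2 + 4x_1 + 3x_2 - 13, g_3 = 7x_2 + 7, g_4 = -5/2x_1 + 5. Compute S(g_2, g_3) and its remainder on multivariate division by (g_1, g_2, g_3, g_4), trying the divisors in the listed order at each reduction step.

S(g_2, g_3) = -2x_1 - 3/4x_2 + 13/4; remainder on division = 0.

lcm(LM(g_2), LM(g_3)) = x_1x_2.
S = (lcm/LT(g_2))·g_2 − (lcm/LT(g_3))·g_3 = -2x_1 - 3/4x_2 + 13/4.
Reduce S modulo (g_1, g_2, g_3, g_4) in that order:
  leading term x_1: subtract (4/5)·g_4 from -2x_1 - 3/4x_2 + 13/4 → -3/4x_2 - 3/4
  leading term x_2: subtract (-3/28)·g_3 from -3/4x_2 - 3/4 → 0
The remainder is 0, so this S-polynomial contributes no new basis element.
This is the inner loop of Buchberger's algorithm — each nonzero remainder becomes a new basis element.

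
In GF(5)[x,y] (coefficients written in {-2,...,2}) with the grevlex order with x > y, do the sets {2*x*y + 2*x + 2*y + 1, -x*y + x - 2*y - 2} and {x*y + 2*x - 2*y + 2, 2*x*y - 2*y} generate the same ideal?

Two ideals are equal iff their reduced Gröbner bases coincide (the reduced basis is unique for a fixed ordering).
Buchberger on the first generating set:
f_1 = 2*x*y + 2*x + 2*y + 1, LT = x*y.
f_2 = -x*y + x - 2*y - 2, LT = x*y.

S(f_1,f_2): lcm = x*y. S = 2*x - y + 1.
  leading term x: no divisor's leading term divides it; move 2*x to the remainder.
  leading term y: no divisor's leading term divides it; move -y to the remainder.
  leading term 1: no divisor's leading term divides it; move 1 to the remainder.
  remainder 2*x - y + 1 ≠ 0; add g_3 = 2*x - y + 1 to the basis.

S(f_1,g_3): lcm = x*y. S = -2*y**2 + x - 2*y - 2.
  leading term y**2: no divisor's leading term divides it; move -2*y**2 to the remainder.
  leading term x: subtract (-2)·g_3 from x - 2*y - 2 → y
  leading term y: no divisor's leading term divides it; move y to the remainder.
  remainder -2*y**2 + y ≠ 0; add g_4 = -2*y**2 + y to the basis.

The other S-polynomials (S(f_2,g_3), S(f_1,g_4), S(f_2,g_4), S(g_3,g_4)) all reduce to 0 modulo the current basis, so we have a Gröbner basis.
Inter-reduce: drop elements whose leading term is divisible by another's, tail-reduce, and make monic.
Reduced Gröbner basis: {y**2 + 2*y, x + 2*y - 2}.

Buchberger on the second generating set:
h_1 = x*y + 2*x - 2*y + 2, LT = x*y.
h_2 = 2*x*y - 2*y, LT = x*y.

S(h_1,h_2): lcm = x*y. S = 2*x - y + 2.
  leading term x: no divisor's leading term divides it; move 2*x to the remainder.
  leading term y: no divisor's leading term divides it; move -y to the remainder.
  leading term 1: no divisor's leading term divides it; move 2 to the remainder.
  remainder 2*x - y + 2 ≠ 0; add k_3 = 2*x - y + 2 to the basis.

S(h_1,k_3): lcm = x*y. S = -2*y**2 + 2*x + 2*y + 2.
  leading term y**2: no divisor's leading term divides it; move -2*y**2 to the remainder.
  leading term x: subtract (1)·k_3 from 2*x + 2*y + 2 → -2*y
  leading term y: no divisor's leading term divides it; move -2*y to the remainder.
  remainder -2*y**2 - 2*y ≠ 0; add k_4 = -2*y**2 - 2*y to the basis.

The other S-polynomials (S(h_2,k_3), S(h_1,k_4), S(h_2,k_4), S(k_3,k_4)) all reduce to 0 modulo the current basis, so we have a Gröbner basis.
Inter-reduce: drop elements whose leading term is divisible by another's, tail-reduce, and make monic.
Reduced Gröbner basis: {y**2 + y, x + 2*y + 1}.

The bases are distinct; the ideals are different.
The choice of monomial ordering does not affect the verdict — as long as both bases are computed under the same ordering, their equality decides ideal equality.

No, the ideals differ.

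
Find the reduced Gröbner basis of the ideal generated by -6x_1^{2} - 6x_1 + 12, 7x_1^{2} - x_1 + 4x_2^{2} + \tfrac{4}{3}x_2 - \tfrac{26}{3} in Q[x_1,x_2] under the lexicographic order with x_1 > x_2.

G = {x_1 - \tfrac{1}{2}x_2^{2} - \tfrac{1}{6}x_2 - \tfrac{2}{3}, x_2^{4} + \tfrac{2}{3}x_2^{3} + \tfrac{43}{9}x_2^{2} + \tfrac{14}{9}x_2 - \tfrac{32}{9}}

f_1 = -6x_1^{2} - 6x_1 + 12, LT = x_1^{2}.
f_2 = 7x_1^{2} - x_1 + 4x_2^{2} + \tfrac{4}{3}x_2 - \tfrac{26}{3}, LT = x_1^{2}.

S(f_1,f_2): lcm = x_1^{2}. S = \tfrac{8}{7}x_1 - \tfrac{4}{7}x_2^{2} - \tfrac{4}{21}x_2 - \tfrac{16}{21}.
  leading term x_1: no divisor's leading term divides it; move \tfrac{8}{7}x_1 to the remainder.
  leading term x_2^{2}: no divisor's leading term divides it; move -\tfrac{4}{7}x_2^{2} to the remainder.
  leading term x_2: no divisor's leading term divides it; move -\tfrac{4}{21}x_2 to the remainder.
  leading term 1: no divisor's leading term divides it; move -\tfrac{16}{21} to the remainder.
  remainder \tfrac{8}{7}x_1 - \tfrac{4}{7}x_2^{2} - \tfrac{4}{21}x_2 - \tfrac{16}{21} ≠ 0; add g_3 = \tfrac{8}{7}x_1 - \tfrac{4}{7}x_2^{2} - \tfrac{4}{21}x_2 - \tfrac{16}{21} to the basis.

S(f_1,g_3): lcm = x_1^{2}. S = \tfrac{1}{2}x_1x_2^{2} + \tfrac{1}{6}x_1x_2 + \tfrac{5}{3}x_1 - 2.
  leading term x_1x_2^{2}: subtract (\tfrac{7}{16}x_2^{2})·g_3 from \tfrac{1}{2}x_1x_2^{2} + \tfrac{1}{6}x_1x_2 + \tfrac{5}{3}x_1 - 2 → \tfrac{1}{6}x_1x_2 + \tfrac{5}{3}x_1 + \tfrac{1}{4}x_2^{4} + \tfrac{1}{12}x_2^{3} + \tfrac{1}{3}x_2^{2} - 2
  leading term x_1x_2: subtract (\tfrac{7}{48}x_2)·g_3 from \tfrac{1}{6}x_1x_2 + \tfrac{5}{3}x_1 + \tfrac{1}{4}x_2^{4} + \tfrac{1}{12}x_2^{3} + \tfrac{1}{3}x_2^{2} - 2 → \tfrac{5}{3}x_1 + \tfrac{1}{4}x_2^{4} + \tfrac{1}{6}x_2^{3} + \tfrac{13}{36}x_2^{2} + \tfrac{1}{9}x_2 - 2
  leading term x_1: subtract (\tfrac{35}{24})·g_3 from \tfrac{5}{3}x_1 + \tfrac{1}{4}x_2^{4} + \tfrac{1}{6}x_2^{3} + \tfrac{13}{36}x_2^{2} + \tfrac{1}{9}x_2 - 2 → \tfrac{1}{4}x_2^{4} + \tfrac{1}{6}x_2^{3} + \tfrac{43}{36}x_2^{2} + \tfrac{7}{18}x_2 - \tfrac{8}{9}
  leading term x_2^{4}: no divisor's leading term divides it; move \tfrac{1}{4}x_2^{4} to the remainder.
  leading term x_2^{3}: no divisor's leading term divides it; move \tfrac{1}{6}x_2^{3} to the remainder.
  leading term x_2^{2}: no divisor's leading term divides it; move \tfrac{43}{36}x_2^{2} to the remainder.
  leading term x_2: no divisor's leading term divides it; move \tfrac{7}{18}x_2 to the remainder.
  leading term 1: no divisor's leading term divides it; move -\tfrac{8}{9} to the remainder.
  remainder \tfrac{1}{4}x_2^{4} + \tfrac{1}{6}x_2^{3} + \tfrac{43}{36}x_2^{2} + \tfrac{7}{18}x_2 - \tfrac{8}{9} ≠ 0; add g_4 = \tfrac{1}{4}x_2^{4} + \tfrac{1}{6}x_2^{3} + \tfrac{43}{36}x_2^{2} + \tfrac{7}{18}x_2 - \tfrac{8}{9} to the basis.

S(f_2,g_3): lcm = x_1^{2}. S = \tfrac{1}{2}x_1x_2^{2} + \tfrac{1}{6}x_1x_2 + \tfrac{11}{21}x_1 + \tfrac{4}{7}x_2^{2} + \tfrac{4}{21}x_2 - \tfrac{26}{21}.
  leading term x_1x_2^{2}: subtract (\tfrac{7}{16}x_2^{2})·g_3 from \tfrac{1}{2}x_1x_2^{2} + \tfrac{1}{6}x_1x_2 + \tfrac{11}{21}x_1 + \tfrac{4}{7}x_2^{2} + \tfrac{4}{21}x_2 - \tfrac{26}{21} → \tfrac{1}{6}x_1x_2 + \tfrac{11}{21}x_1 + \tfrac{1}{4}x_2^{4} + \tfrac{1}{12}x_2^{3} + \tfrac{19}{21}x_2^{2} + \tfrac{4}{21}x_2 - \tfrac{26}{21}
  leading term x_1x_2: subtract (\tfrac{7}{48}x_2)·g_3 from \tfrac{1}{6}x_1x_2 + \tfrac{11}{21}x_1 + \tfrac{1}{4}x_2^{4} + \tfrac{1}{12}x_2^{3} + \tfrac{19}{21}x_2^{2} + \tfrac{4}{21}x_2 - \tfrac{26}{21} → \tfrac{11}{21}x_1 + \tfrac{1}{4}x_2^{4} + \tfrac{1}{6}x_2^{3} + \tfrac{235}{252}x_2^{2} + \tfrac{19}{63}x_2 - \tfrac{26}{21}
  leading term x_1: subtract (\tfrac{11}{24})·g_3 from \tfrac{11}{21}x_1 + \tfrac{1}{4}x_2^{4} + \tfrac{1}{6}x_2^{3} + \tfrac{235}{252}x_2^{2} + \tfrac{19}{63}x_2 - \tfrac{26}{21} → \tfrac{1}{4}x_2^{4} + \tfrac{1}{6}x_2^{3} + \tfrac{43}{36}x_2^{2} + \tfrac{7}{18}x_2 - \tfrac{8}{9}
  leading term x_2^{4}: subtract (1)·g_4 from \tfrac{1}{4}x_2^{4} + \tfrac{1}{6}x_2^{3} + \tfrac{43}{36}x_2^{2} + \tfrac{7}{18}x_2 - \tfrac{8}{9} → 0
  remainder 0.

S(f_1,g_4): leading monomials are coprime, so the S-polynomial reduces to 0 (Buchberger's first criterion).
S(f_2,g_4): leading monomials are coprime, so the S-polynomial reduces to 0 (Buchberger's first criterion).
S(g_3,g_4): leading monomials are coprime, so the S-polynomial reduces to 0 (Buchberger's first criterion).
Every S-polynomial of the final basis reduces to 0, so we have a Gröbner basis.
Inter-reduce: drop elements whose leading term is divisible by another's, tail-reduce, and make monic.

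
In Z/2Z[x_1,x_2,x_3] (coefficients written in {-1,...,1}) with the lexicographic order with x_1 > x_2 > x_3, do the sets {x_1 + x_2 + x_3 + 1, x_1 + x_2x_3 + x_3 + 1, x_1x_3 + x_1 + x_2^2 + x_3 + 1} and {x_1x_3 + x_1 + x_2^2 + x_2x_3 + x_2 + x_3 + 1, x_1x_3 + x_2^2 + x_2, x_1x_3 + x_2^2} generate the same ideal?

Since reduced Gröbner bases are canonical representatives of ideals under a given ordering, it suffices to compute and compare them.
Buchberger on the first generating set:
f_1 = x_1 + x_2 + x_3 + 1, LT = x_1.
f_2 = x_1 + x_2x_3 + x_3 + 1, LT = x_1.
f_3 = x_1x_3 + x_1 + x_2^2 + x_3 + 1, LT = x_1x_3.

S(f_1,f_2): lcm = x_1. S = x_2x_3 + x_2.
  leading term x_2x_3: no divisor's leading term divides it; move x_2x_3 to the remainder.
  leading term x_2: no divisor's leading term divides it; move x_2 to the remainder.
  remainder x_2x_3 + x_2 ≠ 0; add g_4 = x_2x_3 + x_2 to the basis.

S(f_1,f_3): lcm = x_1x_3. S = x_1 + x_2^2 + x_2x_3 + x_3^2 + 1.
  leading term x_1: subtract (1)·f_1 from x_1 + x_2^2 + x_2x_3 + x_3^2 + 1 → x_2^2 + x_2x_3 + x_2 + x_3^2 + x_3
  leading term x_2^2: no divisor's leading term divides it; move x_2^2 to the remainder.
  leading term x_2x_3: subtract (1)·g_4 from x_2x_3 + x_2 + x_3^2 + x_3 → x_3^2 + x_3
  leading term x_3^2: no divisor's leading term divides it; move x_3^2 to the remainder.
  leading term x_3: no divisor's leading term divides it; move x_3 to the remainder.
  remainder x_2^2 + x_3^2 + x_3 ≠ 0; add g_5 = x_2^2 + x_3^2 + x_3 to the basis.

S(g_4,g_5): lcm = x_2^2x_3. S = x_2^2 + x_3^3 + x_3^2.
  leading term x_2^2: subtract (1)·g_5 from x_2^2 + x_3^3 + x_3^2 → x_3^3 + x_3
  leading term x_3^3: no divisor's leading term divides it; move x_3^3 to the remainder.
  leading term x_3: no divisor's leading term divides it; move x_3 to the remainder.
  remainder x_3^3 + x_3 ≠ 0; add g_6 = x_3^3 + x_3 to the basis.

The other S-polynomials (S(f_2,f_3), S(f_1,g_4), S(f_2,g_4), S(f_3,g_4), S(f_1,g_5), S(f_2,g_5), S(f_3,g_5), S(f_1,g_6), S(f_2,g_6), S(f_3,g_6), S(g_4,g_6), S(g_5,g_6)) all reduce to 0 modulo the current basis, so we have a Gröbner basis.
Inter-reduce: drop elements whose leading term is divisible by another's, tail-reduce, and make monic.
Reduced Gröbner basis: {x_1 + x_2 + x_3 + 1, x_2^2 + x_3^2 + x_3, x_2x_3 + x_2, x_3^3 + x_3}.

Buchberger on the second generating set:
h_1 = x_1x_3 + x_1 + x_2^2 + x_2x_3 + x_2 + x_3 + 1, LT = x_1x_3.
h_2 = x_1x_3 + x_2^2 + x_2, LT = x_1x_3.
h_3 = x_1x_3 + x_2^2, LT = x_1x_3.

S(h_1,h_2): lcm = x_1x_3. S = x_1 + x_2x_3 + x_3 + 1.
  leading term x_1: no divisor's leading term divides it; move x_1 to the remainder.
  leading term x_2x_3: no divisor's leading term divides it; move x_2x_3 to the remainder.
  leading term x_3: no divisor's leading term divides it; move x_3 to the remainder.
  leading term 1: no divisor's leading term divides it; move 1 to the remainder.
  remainder x_1 + x_2x_3 + x_3 + 1 ≠ 0; add k_4 = x_1 + x_2x_3 + x_3 + 1 to the basis.

S(h_1,h_3): lcm = x_1x_3. S = x_1 + x_2x_3 + x_2 + x_3 + 1.
  leading term x_1: subtract (1)·k_4 from x_1 + x_2x_3 + x_2 + x_3 + 1 → x_2
  leading term x_2: no divisor's leading term divides it; move x_2 to the remainder.
  remainder x_2 ≠ 0; add k_5 = x_2 to the basis.

S(h_1,k_4): lcm = x_1x_3. S = x_1 + x_2^2 + x_2x_3^2 + x_2x_3 + x_2 + x_3^2 + 1.
  leading term x_1: subtract (1)·k_4 from x_1 + x_2^2 + x_2x_3^2 + x_2x_3 + x_2 + x_3^2 + 1 → x_2^2 + x_2x_3^2 + x_2 + x_3^2 + x_3
  leading term x_2^2: subtract (x_2)·k_5 from x_2^2 + x_2x_3^2 + x_2 + x_3^2 + x_3 → x_2x_3^2 + x_2 + x_3^2 + x_3
  leading term x_2x_3^2: subtract (x_3^2)·k_5 from x_2x_3^2 + x_2 + x_3^2 + x_3 → x_2 + x_3^2 + x_3
  leading term x_2: subtract (1)·k_5 from x_2 + x_3^2 + x_3 → x_3^2 + x_3
  leading term x_3^2: no divisor's leading term divides it; move x_3^2 to the remainder.
  leading term x_3: no divisor's leading term divides it; move x_3 to the remainder.
  remainder x_3^2 + x_3 ≠ 0; add k_6 = x_3^2 + x_3 to the basis.

The other S-polynomials (S(h_2,h_3), S(h_2,k_4), S(h_3,k_4), S(h_1,k_5), S(h_2,k_5), S(h_3,k_5), S(k_4,k_5), S(h_1,k_6), S(h_2,k_6), S(h_3,k_6), S(k_4,k_6), S(k_5,k_6)) all reduce to 0 modulo the current basis, so we have a Gröbner basis.
Inter-reduce: drop elements whose leading term is divisible by another's, tail-reduce, and make monic.
Reduced Gröbner basis: {x_1 + x_3 + 1, x_2, x_3^2 + x_3}.

Since the reduced bases disagree, the two ideals are not the same.
The same test decides containment: I ⊆ J iff every generator of I reduces to 0 modulo a Gröbner basis of J.

No, the ideals differ.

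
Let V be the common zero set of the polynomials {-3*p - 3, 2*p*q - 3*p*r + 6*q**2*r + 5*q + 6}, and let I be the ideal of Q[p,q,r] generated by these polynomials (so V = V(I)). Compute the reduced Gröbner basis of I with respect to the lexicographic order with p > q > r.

Buchberger's algorithm terminates because the ascending chain of leading-term ideals stabilizes.

f_1 = -3*p - 3, LT = p.
f_2 = 2*p*q - 3*p*r + 6*q**2*r + 5*q + 6, LT = p*q.

S(f_1,f_2): lcm = p*q. S = 3/2*p*r - 3*q**2*r - 3/2*q - 3.
  leading term p*r: subtract (-1/2*r)·f_1 from 3/2*p*r - 3*q**2*r - 3/2*q - 3 → -3*q**2*r - 3/2*q - 3/2*r - 3
  leading term q**2*r: no divisor's leading term divides it; move -3*q**2*r to the remainder.
  leading term q: no divisor's leading term divides it; move -3/2*q to the remainder.
  leading term r: no divisor's leading term divides it; move -3/2*r to the remainder.
  leading term 1: no divisor's leading term divides it; move -3 to the remainder.
  remainder -3*q**2*r - 3/2*q - 3/2*r - 3 ≠ 0; add g_3 = -3*q**2*r - 3/2*q - 3/2*r - 3 to the basis.

S(f_1,g_3): leading monomials are coprime, so the S-polynomial reduces to 0 (Buchberger's first criterion).
S(f_2,g_3): lcm = p*q**2*r. S = -3/2*p*q*r**2 - 1/2*p*q - 1/2*p*r - p + 3*q**3*r**2 + 5/2*q**2*r + 3*q*r.
  leading term p*q*r**2: subtract (1/2*q*r**2)·f_1 from -3/2*p*q*r**2 - 1/2*p*q - 1/2*p*r - p + 3*q**3*r**2 + 5/2*q**2*r + 3*q*r → -1/2*p*q - 1/2*p*r - p + 3*q**3*r**2 + 5/2*q**2*r + 3/2*q*r**2 + 3*q*r
  leading term p*q: subtract (1/6*q)·f_1 from -1/2*p*q - 1/2*p*r - p + 3*q**3*r**2 + 5/2*q**2*r + 3/2*q*r**2 + 3*q*r → -1/2*p*r - p + 3*q**3*r**2 + 5/2*q**2*r + 3/2*q*r**2 + 3*q*r + 1/2*q
  leading term p*r: subtract (1/6*r)·f_1 from -1/2*p*r - p + 3*q**3*r**2 + 5/2*q**2*r + 3/2*q*r**2 + 3*q*r + 1/2*q → -p + 3*q**3*r**2 + 5/2*q**2*r + 3/2*q*r**2 + 3*q*r + 1/2*q + 1/2*r
  leading term p: subtract (1/3)·f_1 from -p + 3*q**3*r**2 + 5/2*q**2*r + 3/2*q*r**2 + 3*q*r + 1/2*q + 1/2*r → 3*q**3*r**2 + 5/2*q**2*r + 3/2*q*r**2 + 3*q*r + 1/2*q + 1/2*r + 1
  leading term q**3*r**2: subtract (-q*r)·g_3 from 3*q**3*r**2 + 5/2*q**2*r + 3/2*q*r**2 + 3*q*r + 1/2*q + 1/2*r + 1 → q**2*r + 1/2*q + 1/2*r + 1
  leading term q**2*r: subtract (-1/3)·g_3 from q**2*r + 1/2*q + 1/2*r + 1 → 0
  remainder 0.

Every S-polynomial of the final basis reduces to 0, so we have a Gröbner basis.
Inter-reduce: drop elements whose leading term is divisible by another's, tail-reduce, and make monic.

G = {p + 1, q**2*r + 1/2*q + 1/2*r + 1}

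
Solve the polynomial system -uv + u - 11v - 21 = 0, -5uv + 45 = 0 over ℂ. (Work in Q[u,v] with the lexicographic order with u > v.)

{(-3, -3), (33, 3/11)}

Compute a lex Gröbner basis by Buchberger's algorithm.
f_1 = -uv + u - 11v - 21, LT = uv.
f_2 = -5uv + 45, LT = uv.

S(f_1,f_2): lcm = uv. S = -u + 11v + 30.
  leading term u: no divisor's leading term divides it; move -u to the remainder.
  leading term v: no divisor's leading term divides it; move 11v to the remainder.
  leading term 1: no divisor's leading term divides it; move 30 to the remainder.
  remainder -u + 11v + 30 ≠ 0; add h_3 = -u + 11v + 30 to the basis.

S(f_1,h_3): lcm = uv. S = -u + 11v^2 + 41v + 21.
  leading term u: subtract (1)·h_3 from -u + 11v^2 + 41v + 21 → 11v^2 + 30v - 9
  leading term v^2: no divisor's leading term divides it; move 11v^2 to the remainder.
  leading term v: no divisor's leading term divides it; move 30v to the remainder.
  leading term 1: no divisor's leading term divides it; move -9 to the remainder.
  remainder 11v^2 + 30v - 9 ≠ 0; add h_4 = 11v^2 + 30v - 9 to the basis.

The other S-polynomials (S(f_2,h_3), S(f_1,h_4), S(f_2,h_4), S(h_3,h_4)) all reduce to 0 modulo the current basis, so we have a Gröbner basis.
Inter-reduce: drop elements whose leading term is divisible by another's, tail-reduce, and make monic.
Reduced Gröbner basis: {u - 11v - 30, v^2 + 30/11v - 9/11}.

Elimination: the polynomial v^2 + 30/11v - 9/11 lies in the elimination ideal for v, so v ∈ {-3, 3/11}. For each such v, the remaining basis elements (now univariate) give the rest of the solution.
  v = -3: the earlier basis element becomes u + 3 = 0, giving u = -3 — point (-3, -3).
  v = 3/11: the earlier basis element becomes u - 33 = 0, giving u = 33 — point (33, 3/11).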